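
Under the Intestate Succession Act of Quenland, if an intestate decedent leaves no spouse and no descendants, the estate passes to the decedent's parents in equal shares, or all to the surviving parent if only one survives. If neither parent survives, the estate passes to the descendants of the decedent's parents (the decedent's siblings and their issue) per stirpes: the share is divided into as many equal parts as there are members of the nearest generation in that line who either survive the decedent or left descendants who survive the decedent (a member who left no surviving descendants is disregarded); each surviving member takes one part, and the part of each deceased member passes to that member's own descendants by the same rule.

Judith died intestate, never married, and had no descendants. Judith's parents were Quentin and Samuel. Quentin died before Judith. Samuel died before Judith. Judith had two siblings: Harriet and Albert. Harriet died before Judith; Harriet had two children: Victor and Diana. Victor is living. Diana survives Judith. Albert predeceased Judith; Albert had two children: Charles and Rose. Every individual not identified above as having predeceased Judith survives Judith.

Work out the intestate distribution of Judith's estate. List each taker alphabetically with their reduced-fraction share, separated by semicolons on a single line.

Charles 1/4; Diana 1/4; Rose 1/4; Victor 1/4

Neither parent survives and there are no descendants, so the estate passes to Judith's siblings and their issue per stirpes.
The estate is divided into 2 equal shares of 1/2 among Harriet, Albert.
Harriet predeceased; the 1/2 allotted to Harriet's branch passes to Harriet's issue by representation.
The 1/2 is divided into 2 equal shares of 1/4 among Victor, Diana.
Victor is living and takes 1/4.
Diana is living and takes 1/4.
Albert predeceased; the 1/2 allotted to Albert's branch passes to Albert's issue by representation.
The 1/2 is divided into 2 equal shares of 1/4 among Charles, Rose.
Charles is living and takes 1/4.
Rose is living and takes 1/4.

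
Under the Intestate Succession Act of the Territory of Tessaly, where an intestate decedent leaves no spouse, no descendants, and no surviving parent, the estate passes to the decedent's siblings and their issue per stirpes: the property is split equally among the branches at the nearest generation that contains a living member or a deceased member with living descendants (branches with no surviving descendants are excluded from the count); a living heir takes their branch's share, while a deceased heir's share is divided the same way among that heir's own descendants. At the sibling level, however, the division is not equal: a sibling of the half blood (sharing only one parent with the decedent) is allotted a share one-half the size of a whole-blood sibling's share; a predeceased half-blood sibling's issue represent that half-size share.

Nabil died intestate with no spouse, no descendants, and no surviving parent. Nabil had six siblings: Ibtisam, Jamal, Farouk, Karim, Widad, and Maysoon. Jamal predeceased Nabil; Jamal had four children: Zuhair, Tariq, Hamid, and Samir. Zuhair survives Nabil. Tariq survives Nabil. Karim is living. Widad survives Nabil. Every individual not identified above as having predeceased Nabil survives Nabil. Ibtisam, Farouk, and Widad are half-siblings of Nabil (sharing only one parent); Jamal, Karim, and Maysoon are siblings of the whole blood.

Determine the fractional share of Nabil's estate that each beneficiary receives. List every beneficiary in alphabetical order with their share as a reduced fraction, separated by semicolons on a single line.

Farouk 1/9; Hamid 1/18; Ibtisam 1/9; Karim 2/9; Maysoon 2/9; Samir 1/18; Tariq 1/18; Widad 1/9; Zuhair 1/18

No spouse, descendants, or parent survives, so the estate passes to Nabil's siblings per stirpes.
Half-blood siblings count for one-half the weight of whole-blood siblings at the initial division.
Dividing 1 in proportion to weights (total weight 9/2): Ibtisam (weight 1/2) → 1/9; Jamal (weight 1) → 2/9; Farouk (weight 1/2) → 1/9; Karim (weight 1) → 2/9; Widad (weight 1/2) → 1/9; Maysoon (weight 1) → 2/9.
Ibtisam is living and takes 1/9.
Jamal predeceased; the 2/9 allotted to Jamal's branch passes to Jamal's issue by representation.
The 2/9 is divided into 4 equal shares of 1/18 among Zuhair, Tariq, Hamid, Samir.
Zuhair is living and takes 1/18.
Tariq is living and takes 1/18.
Hamid is living and takes 1/18.
Samir is living and takes 1/18.
Farouk is living and takes 1/9.
Karim is living and takes 2/9.
Widad is living and takes 1/9.
Maysoon is living and takes 2/9.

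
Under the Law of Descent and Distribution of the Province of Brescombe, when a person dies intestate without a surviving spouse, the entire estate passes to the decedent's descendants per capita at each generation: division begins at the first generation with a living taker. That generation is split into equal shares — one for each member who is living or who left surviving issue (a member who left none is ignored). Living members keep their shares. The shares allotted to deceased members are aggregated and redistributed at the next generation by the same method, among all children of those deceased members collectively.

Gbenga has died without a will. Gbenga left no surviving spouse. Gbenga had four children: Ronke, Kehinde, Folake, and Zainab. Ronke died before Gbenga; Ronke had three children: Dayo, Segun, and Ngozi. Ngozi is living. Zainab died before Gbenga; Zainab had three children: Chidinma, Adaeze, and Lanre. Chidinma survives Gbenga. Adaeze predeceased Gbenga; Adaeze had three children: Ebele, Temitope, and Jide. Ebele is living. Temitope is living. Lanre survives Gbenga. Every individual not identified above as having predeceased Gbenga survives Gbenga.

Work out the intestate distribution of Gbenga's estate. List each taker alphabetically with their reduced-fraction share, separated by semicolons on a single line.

Chidinma 1/12; Dayo 1/12; Ebele 1/36; Folake 1/4; Jide 1/36; Kehinde 1/4; Lanre 1/12; Ngozi 1/12; Segun 1/12; Temitope 1/36

There is no surviving spouse, so the entire estate passes to Gbenga's descendants per capita at each generation.
At generation 1 (Ronke, Kehinde, Folake, Zainab) there are 4 shares of (1)/4 = 1/4 each.
Living: Kehinde and Folake — each takes 1/4.
Deceased: Ronke and Zainab. Their combined 1/2 is pooled and carried to generation 2.
At generation 2 (Dayo, Segun, Ngozi, Chidinma, Adaeze, Lanre) there are 6 shares of (1/2)/6 = 1/12 each.
Living: Dayo, Segun, Ngozi, Chidinma, and Lanre — each takes 1/12.
Deceased: Adaeze. That 1/12 share is carried to generation 3.
At generation 3 (Ebele, Temitope, Jide) there are 3 shares of (1/12)/3 = 1/36 each.
Living: Ebele, Temitope, and Jide — each takes 1/36.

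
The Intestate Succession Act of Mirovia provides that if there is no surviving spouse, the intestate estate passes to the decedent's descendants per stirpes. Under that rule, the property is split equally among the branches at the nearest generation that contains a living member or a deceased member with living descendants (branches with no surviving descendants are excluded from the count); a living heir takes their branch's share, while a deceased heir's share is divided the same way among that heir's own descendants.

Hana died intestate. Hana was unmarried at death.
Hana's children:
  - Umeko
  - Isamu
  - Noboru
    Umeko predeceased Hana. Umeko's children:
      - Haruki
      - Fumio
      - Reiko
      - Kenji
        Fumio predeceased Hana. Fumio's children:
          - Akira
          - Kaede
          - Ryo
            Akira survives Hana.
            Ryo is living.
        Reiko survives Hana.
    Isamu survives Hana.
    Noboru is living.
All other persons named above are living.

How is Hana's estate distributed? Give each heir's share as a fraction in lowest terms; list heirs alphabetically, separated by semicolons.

Akira 1/36; Haruki 1/12; Isamu 1/3; Kaede 1/36; Kenji 1/12; Noboru 1/3; Reiko 1/12; Ryo 1/36

There is no surviving spouse, so the entire estate passes to Hana's descendants per stirpes.
The estate is divided into 3 equal shares of 1/3 among Umeko, Isamu, Noboru.
Umeko predeceased; the 1/3 allotted to Umeko's branch passes to Umeko's issue by representation.
The 1/3 is divided into 4 equal shares of 1/12 among Haruki, Fumio, Reiko, Kenji.
Haruki is living and takes 1/12.
Fumio predeceased; the 1/12 allotted to Fumio's branch passes to Fumio's issue by representation.
The 1/12 is divided into 3 equal shares of 1/36 among Akira, Kaede, Ryo.
Akira is living and takes 1/36.
Kaede is living and takes 1/36.
Ryo is living and takes 1/36.
Reiko is living and takes 1/12.
Kenji is living and takes 1/12.
Isamu is living and takes 1/3.
Noboru is living and takes 1/3.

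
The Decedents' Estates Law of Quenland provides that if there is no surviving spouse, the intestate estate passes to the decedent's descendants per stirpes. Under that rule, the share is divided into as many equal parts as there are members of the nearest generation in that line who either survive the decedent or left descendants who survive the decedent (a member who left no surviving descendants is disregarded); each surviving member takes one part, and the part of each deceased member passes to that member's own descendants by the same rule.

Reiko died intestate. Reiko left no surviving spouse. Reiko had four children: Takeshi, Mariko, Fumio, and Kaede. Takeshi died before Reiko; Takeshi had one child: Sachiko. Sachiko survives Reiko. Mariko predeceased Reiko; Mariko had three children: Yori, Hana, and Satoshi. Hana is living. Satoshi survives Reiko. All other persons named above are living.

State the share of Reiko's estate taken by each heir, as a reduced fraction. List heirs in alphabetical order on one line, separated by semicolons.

Fumio 1/4; Hana 1/12; Kaede 1/4; Sachiko 1/4; Satoshi 1/12; Yori 1/12

There is no surviving spouse, so the entire estate passes to Reiko's descendants per stirpes.
The estate is divided into 4 equal shares of 1/4 among Takeshi, Mariko, Fumio, Kaede.
Takeshi predeceased; the 1/4 allotted to Takeshi's branch passes to Takeshi's issue by representation.
Sachiko is the sole taker at this level and receives the full 1/4.
Mariko predeceased; the 1/4 allotted to Mariko's branch passes to Mariko's issue by representation.
The 1/4 is divided into 3 equal shares of 1/12 among Yori, Hana, Satoshi.
Yori is living and takes 1/12.
Hana is living and takes 1/12.
Satoshi is living and takes 1/12.
Fumio is living and takes 1/4.
Kaede is living and takes 1/4.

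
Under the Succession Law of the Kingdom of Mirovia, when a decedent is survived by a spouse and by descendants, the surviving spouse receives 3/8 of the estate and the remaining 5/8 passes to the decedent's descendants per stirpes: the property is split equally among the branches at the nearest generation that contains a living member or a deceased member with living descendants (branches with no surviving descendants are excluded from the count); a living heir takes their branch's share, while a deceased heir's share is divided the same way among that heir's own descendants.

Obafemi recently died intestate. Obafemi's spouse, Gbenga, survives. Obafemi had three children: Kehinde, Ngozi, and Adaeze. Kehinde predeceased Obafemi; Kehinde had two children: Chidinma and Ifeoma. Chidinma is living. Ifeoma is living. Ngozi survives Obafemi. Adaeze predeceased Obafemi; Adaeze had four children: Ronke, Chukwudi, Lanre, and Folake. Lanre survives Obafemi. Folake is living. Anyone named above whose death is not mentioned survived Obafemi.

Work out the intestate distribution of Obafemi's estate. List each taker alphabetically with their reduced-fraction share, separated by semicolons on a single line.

Gbenga, as surviving spouse, takes 3/8.
The remaining 5/8 passes to Obafemi's descendants per stirpes.
The 5/8 is divided into 3 equal shares of 5/24 among Kehinde, Ngozi, Adaeze.
Kehinde predeceased; the 5/24 allotted to Kehinde's branch passes to Kehinde's issue by representation.
The 5/24 is divided into 2 equal shares of 5/48 among Chidinma, Ifeoma.
Chidinma is living and takes 5/48.
Ifeoma is living and takes 5/48.
Ngozi is living and takes 5/24.
Adaeze predeceased; the 5/24 allotted to Adaeze's branch passes to Adaeze's issue by representation.
The 5/24 is divided into 4 equal shares of 5/96 among Ronke, Chukwudi, Lanre, Folake.
Ronke is living and takes 5/96.
Chukwudi is living and takes 5/96.
Lanre is living and takes 5/96.
Folake is living and takes 5/96.

Chidinma 5/48; Chukwudi 5/96; Folake 5/96; Gbenga 3/8; Ifeoma 5/48; Lanre 5/96; Ngozi 5/24; Ronke 5/96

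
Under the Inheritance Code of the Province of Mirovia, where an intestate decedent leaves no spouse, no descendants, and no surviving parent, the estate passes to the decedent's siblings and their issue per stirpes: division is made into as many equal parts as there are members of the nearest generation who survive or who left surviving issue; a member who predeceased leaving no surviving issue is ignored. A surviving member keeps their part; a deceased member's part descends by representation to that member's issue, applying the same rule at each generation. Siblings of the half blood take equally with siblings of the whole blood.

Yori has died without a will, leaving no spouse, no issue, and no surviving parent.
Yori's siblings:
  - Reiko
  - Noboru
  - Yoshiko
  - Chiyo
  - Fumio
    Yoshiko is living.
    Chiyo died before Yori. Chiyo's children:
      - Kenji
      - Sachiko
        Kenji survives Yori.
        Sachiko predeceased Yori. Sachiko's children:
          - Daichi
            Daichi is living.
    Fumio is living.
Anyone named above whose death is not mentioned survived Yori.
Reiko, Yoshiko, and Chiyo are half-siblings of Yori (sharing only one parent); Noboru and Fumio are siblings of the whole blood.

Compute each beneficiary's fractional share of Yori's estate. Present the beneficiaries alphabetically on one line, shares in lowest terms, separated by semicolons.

No spouse, descendants, or parent survives, so the estate passes to Yori's siblings per stirpes.
Half-blood and whole-blood siblings take equally under the stated rule.
The estate is divided into 5 equal shares of 1/5 among Reiko, Noboru, Yoshiko, Chiyo, Fumio.
Reiko is living and takes 1/5.
Noboru is living and takes 1/5.
Yoshiko is living and takes 1/5.
Chiyo predeceased; the 1/5 allotted to Chiyo's branch passes to Chiyo's issue by representation.
The 1/5 is divided into 2 equal shares of 1/10 among Kenji, Sachiko.
Kenji is living and takes 1/10.
Sachiko predeceased; the 1/10 allotted to Sachiko's branch passes to Sachiko's issue by representation.
Daichi is the sole taker at this level and receives the full 1/10.
Fumio is living and takes 1/5.

Daichi 1/10; Fumio 1/5; Kenji 1/10; Noboru 1/5; Reiko 1/5; Yoshiko 1/5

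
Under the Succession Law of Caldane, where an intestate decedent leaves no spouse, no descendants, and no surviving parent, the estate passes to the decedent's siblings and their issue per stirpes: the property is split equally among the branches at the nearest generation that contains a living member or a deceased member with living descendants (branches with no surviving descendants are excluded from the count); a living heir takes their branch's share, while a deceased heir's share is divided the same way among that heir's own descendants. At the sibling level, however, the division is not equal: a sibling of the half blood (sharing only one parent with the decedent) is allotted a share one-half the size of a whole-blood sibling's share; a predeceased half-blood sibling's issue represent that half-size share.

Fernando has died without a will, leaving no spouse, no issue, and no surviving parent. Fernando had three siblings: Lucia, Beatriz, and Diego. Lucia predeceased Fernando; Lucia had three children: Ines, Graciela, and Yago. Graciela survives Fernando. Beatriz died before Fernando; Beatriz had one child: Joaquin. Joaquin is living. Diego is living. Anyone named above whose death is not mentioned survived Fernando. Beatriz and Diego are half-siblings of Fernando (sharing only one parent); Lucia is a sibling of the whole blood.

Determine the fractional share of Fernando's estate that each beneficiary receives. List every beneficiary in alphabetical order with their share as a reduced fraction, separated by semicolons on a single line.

No spouse, descendants, or parent survives, so the estate passes to Fernando's siblings per stirpes.
Half-blood siblings count for one-half the weight of whole-blood siblings at the initial division.
Dividing 1 in proportion to weights (total weight 2): Lucia (weight 1) → 1/2; Beatriz (weight 1/2) → 1/4; Diego (weight 1/2) → 1/4.
Lucia predeceased; the 1/2 allotted to Lucia's branch passes to Lucia's issue by representation.
The 1/2 is divided into 3 equal shares of 1/6 among Ines, Graciela, Yago.
Ines is living and takes 1/6.
Graciela is living and takes 1/6.
Yago is living and takes 1/6.
Beatriz predeceased; the 1/4 allotted to Beatriz's branch passes to Beatriz's issue by representation.
Joaquin is the sole taker at this level and receives the full 1/4.
Diego is living and takes 1/4.

Diego 1/4; Graciela 1/6; Ines 1/6; Joaquin 1/4; Yago 1/6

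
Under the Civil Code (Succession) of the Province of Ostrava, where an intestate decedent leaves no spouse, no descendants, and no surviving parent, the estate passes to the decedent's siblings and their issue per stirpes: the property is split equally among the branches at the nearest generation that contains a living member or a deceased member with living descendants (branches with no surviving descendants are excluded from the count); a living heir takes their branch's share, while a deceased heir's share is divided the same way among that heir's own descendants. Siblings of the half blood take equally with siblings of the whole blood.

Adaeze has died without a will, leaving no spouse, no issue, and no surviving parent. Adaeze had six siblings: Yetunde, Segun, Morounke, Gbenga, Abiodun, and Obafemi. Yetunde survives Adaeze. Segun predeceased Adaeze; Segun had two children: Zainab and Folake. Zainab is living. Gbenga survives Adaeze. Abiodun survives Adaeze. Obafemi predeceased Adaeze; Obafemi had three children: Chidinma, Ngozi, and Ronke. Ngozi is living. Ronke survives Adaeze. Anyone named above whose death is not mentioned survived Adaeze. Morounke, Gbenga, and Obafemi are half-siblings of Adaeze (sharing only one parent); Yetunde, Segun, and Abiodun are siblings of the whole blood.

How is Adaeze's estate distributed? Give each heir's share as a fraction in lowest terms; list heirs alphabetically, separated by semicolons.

Abiodun 1/6; Chidinma 1/18; Folake 1/12; Gbenga 1/6; Morounke 1/6; Ngozi 1/18; Ronke 1/18; Yetunde 1/6; Zainab 1/12

No spouse, descendants, or parent survives, so the estate passes to Adaeze's siblings per stirpes.
Half-blood and whole-blood siblings take equally under the stated rule.
The estate is divided into 6 equal shares of 1/6 among Yetunde, Segun, Morounke, Gbenga, Abiodun, Obafemi.
Yetunde is living and takes 1/6.
Segun predeceased; the 1/6 allotted to Segun's branch passes to Segun's issue by representation.
The 1/6 is divided into 2 equal shares of 1/12 among Zainab, Folake.
Zainab is living and takes 1/12.
Folake is living and takes 1/12.
Morounke is living and takes 1/6.
Gbenga is living and takes 1/6.
Abiodun is living and takes 1/6.
Obafemi predeceased; the 1/6 allotted to Obafemi's branch passes to Obafemi's issue by representation.
The 1/6 is divided into 3 equal shares of 1/18 among Chidinma, Ngozi, Ronke.
Chidinma is living and takes 1/18.
Ngozi is living and takes 1/18.
Ronke is living and takes 1/18.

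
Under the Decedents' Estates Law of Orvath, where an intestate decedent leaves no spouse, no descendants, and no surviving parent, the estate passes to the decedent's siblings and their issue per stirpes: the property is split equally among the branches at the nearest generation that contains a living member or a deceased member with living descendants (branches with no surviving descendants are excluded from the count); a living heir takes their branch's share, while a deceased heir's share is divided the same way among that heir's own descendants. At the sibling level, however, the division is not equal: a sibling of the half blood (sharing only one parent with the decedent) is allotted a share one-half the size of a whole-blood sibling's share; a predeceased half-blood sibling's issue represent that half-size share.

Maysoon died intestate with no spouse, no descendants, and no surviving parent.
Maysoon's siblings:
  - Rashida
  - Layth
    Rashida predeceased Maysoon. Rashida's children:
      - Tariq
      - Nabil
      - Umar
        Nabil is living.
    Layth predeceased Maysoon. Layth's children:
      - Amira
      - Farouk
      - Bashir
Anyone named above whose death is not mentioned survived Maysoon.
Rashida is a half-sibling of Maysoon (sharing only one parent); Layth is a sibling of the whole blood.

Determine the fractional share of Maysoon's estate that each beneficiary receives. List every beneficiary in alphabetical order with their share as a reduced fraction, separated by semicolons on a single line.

No spouse, descendants, or parent survives, so the estate passes to Maysoon's siblings per stirpes.
Half-blood siblings count for one-half the weight of whole-blood siblings at the initial division.
Dividing 1 in proportion to weights (total weight 3/2): Rashida (weight 1/2) → 1/3; Layth (weight 1) → 2/3.
Rashida predeceased; the 1/3 allotted to Rashida's branch passes to Rashida's issue by representation.
The 1/3 is divided into 3 equal shares of 1/9 among Tariq, Nabil, Umar.
Tariq is living and takes 1/9.
Nabil is living and takes 1/9.
Umar is living and takes 1/9.
Layth predeceased; the 2/3 allotted to Layth's branch passes to Layth's issue by representation.
The 2/3 is divided into 3 equal shares of 2/9 among Amira, Farouk, Bashir.
Amira is living and takes 2/9.
Farouk is living and takes 2/9.
Bashir is living and takes 2/9.

Amira 2/9; Bashir 2/9; Farouk 2/9; Nabil 1/9; Tariq 1/9; Umar 1/9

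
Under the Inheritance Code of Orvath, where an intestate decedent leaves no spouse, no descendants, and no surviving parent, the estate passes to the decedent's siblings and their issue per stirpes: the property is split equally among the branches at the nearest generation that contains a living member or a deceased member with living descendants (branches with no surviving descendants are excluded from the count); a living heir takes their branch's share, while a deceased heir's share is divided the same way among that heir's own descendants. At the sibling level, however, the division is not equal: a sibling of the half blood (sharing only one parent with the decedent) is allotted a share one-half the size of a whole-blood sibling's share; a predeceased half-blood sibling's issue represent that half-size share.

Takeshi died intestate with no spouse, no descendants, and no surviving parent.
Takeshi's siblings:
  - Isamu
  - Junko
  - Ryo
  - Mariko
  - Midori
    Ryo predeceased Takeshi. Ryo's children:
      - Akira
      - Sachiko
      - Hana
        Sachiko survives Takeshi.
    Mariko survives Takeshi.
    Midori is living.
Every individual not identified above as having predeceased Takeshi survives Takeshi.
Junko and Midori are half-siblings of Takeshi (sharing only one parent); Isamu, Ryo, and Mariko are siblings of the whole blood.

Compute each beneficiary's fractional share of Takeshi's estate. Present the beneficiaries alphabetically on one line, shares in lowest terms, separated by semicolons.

Akira 1/12; Hana 1/12; Isamu 1/4; Junko 1/8; Mariko 1/4; Midori 1/8; Sachiko 1/12

No spouse, descendants, or parent survives, so the estate passes to Takeshi's siblings per stirpes.
Half-blood siblings count for one-half the weight of whole-blood siblings at the initial division.
Dividing 1 in proportion to weights (total weight 4): Isamu (weight 1) → 1/4; Junko (weight 1/2) → 1/8; Ryo (weight 1) → 1/4; Mariko (weight 1) → 1/4; Midori (weight 1/2) → 1/8.
Isamu is living and takes 1/4.
Junko is living and takes 1/8.
Ryo predeceased; the 1/4 allotted to Ryo's branch passes to Ryo's issue by representation.
The 1/4 is divided into 3 equal shares of 1/12 among Akira, Sachiko, Hana.
Akira is living and takes 1/12.
Sachiko is living and takes 1/12.
Hana is living and takes 1/12.
Mariko is living and takes 1/4.
Midori is living and takes 1/8.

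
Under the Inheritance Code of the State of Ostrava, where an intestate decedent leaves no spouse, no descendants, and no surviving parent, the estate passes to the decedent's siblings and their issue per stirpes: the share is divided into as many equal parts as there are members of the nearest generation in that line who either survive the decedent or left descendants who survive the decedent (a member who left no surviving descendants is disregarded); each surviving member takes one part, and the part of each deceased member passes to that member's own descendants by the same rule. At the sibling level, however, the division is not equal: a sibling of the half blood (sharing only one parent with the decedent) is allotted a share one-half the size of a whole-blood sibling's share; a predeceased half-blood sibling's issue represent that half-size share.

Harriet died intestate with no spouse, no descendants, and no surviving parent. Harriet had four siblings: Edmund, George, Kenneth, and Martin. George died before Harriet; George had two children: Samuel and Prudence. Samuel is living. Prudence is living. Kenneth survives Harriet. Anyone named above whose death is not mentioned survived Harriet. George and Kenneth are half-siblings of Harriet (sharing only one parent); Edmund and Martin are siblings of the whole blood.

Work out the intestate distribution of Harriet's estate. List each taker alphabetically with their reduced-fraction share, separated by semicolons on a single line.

No spouse, descendants, or parent survives, so the estate passes to Harriet's siblings per stirpes.
Half-blood siblings count for one-half the weight of whole-blood siblings at the initial division.
Dividing 1 in proportion to weights (total weight 3): Edmund (weight 1) → 1/3; George (weight 1/2) → 1/6; Kenneth (weight 1/2) → 1/6; Martin (weight 1) → 1/3.
Edmund is living and takes 1/3.
George predeceased; the 1/6 allotted to George's branch passes to George's issue by representation.
The 1/6 is divided into 2 equal shares of 1/12 among Samuel, Prudence.
Samuel is living and takes 1/12.
Prudence is living and takes 1/12.
Kenneth is living and takes 1/6.
Martin is living and takes 1/3.

Edmund 1/3; Kenneth 1/6; Martin 1/3; Prudence 1/12; Samuel 1/12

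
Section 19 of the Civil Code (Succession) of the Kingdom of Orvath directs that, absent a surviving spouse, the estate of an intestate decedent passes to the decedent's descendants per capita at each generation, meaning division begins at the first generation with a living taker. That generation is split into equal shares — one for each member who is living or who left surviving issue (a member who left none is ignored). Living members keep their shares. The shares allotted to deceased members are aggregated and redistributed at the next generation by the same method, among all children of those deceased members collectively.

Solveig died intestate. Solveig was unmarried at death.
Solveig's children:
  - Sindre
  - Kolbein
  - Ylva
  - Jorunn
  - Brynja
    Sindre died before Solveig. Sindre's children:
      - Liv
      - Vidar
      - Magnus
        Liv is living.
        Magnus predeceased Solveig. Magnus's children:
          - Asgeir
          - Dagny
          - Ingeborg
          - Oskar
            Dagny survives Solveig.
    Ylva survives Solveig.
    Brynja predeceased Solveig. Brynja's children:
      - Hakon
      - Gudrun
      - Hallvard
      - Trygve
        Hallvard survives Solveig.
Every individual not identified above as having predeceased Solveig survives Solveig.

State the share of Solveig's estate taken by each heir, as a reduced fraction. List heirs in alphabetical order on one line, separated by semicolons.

There is no surviving spouse, so the entire estate passes to Solveig's descendants per capita at each generation.
At generation 1 (Sindre, Kolbein, Ylva, Jorunn, Brynja) there are 5 shares of (1)/5 = 1/5 each.
Living: Kolbein, Ylva, and Jorunn — each takes 1/5.
Deceased: Sindre and Brynja. Their combined 2/5 is pooled and carried to generation 2.
At generation 2 (Liv, Vidar, Magnus, Hakon, Gudrun, Hallvard, Trygve) there are 7 shares of (2/5)/7 = 2/35 each.
Living: Liv, Vidar, Hakon, Gudrun, Hallvard, and Trygve — each takes 2/35.
Deceased: Magnus. That 2/35 share is carried to generation 3.
At generation 3 (Asgeir, Dagny, Ingeborg, Oskar) there are 4 shares of (2/35)/4 = 1/70 each.
Living: Asgeir, Dagny, Ingeborg, and Oskar — each takes 1/70.

Asgeir 1/70; Dagny 1/70; Gudrun 2/35; Hakon 2/35; Hallvard 2/35; Ingeborg 1/70; Jorunn 1/5; Kolbein 1/5; Liv 2/35; Oskar 1/70; Trygve 2/35; Vidar 2/35; Ylva 1/5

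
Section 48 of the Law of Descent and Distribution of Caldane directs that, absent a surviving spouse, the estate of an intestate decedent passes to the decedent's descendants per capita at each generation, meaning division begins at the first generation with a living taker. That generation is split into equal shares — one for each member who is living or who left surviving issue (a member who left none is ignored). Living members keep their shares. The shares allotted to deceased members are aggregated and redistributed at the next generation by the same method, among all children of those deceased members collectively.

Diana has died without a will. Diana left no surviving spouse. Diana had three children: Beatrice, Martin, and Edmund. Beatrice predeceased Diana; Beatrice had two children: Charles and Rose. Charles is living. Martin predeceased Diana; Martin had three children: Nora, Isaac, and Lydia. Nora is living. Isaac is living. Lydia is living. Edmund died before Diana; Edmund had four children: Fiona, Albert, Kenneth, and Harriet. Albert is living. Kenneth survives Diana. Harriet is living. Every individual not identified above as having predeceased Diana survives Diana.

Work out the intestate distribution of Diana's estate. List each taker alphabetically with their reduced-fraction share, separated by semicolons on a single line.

Albert 1/9; Charles 1/9; Fiona 1/9; Harriet 1/9; Isaac 1/9; Kenneth 1/9; Lydia 1/9; Nora 1/9; Rose 1/9

There is no surviving spouse, so the entire estate passes to Diana's descendants per capita at each generation.
No one at generation 1 (Beatrice, Martin, Edmund) is living; moving to the next generation.
At generation 2 (Charles, Rose, Nora, Isaac, Lydia, Fiona, Albert, Kenneth, Harriet) there are 9 shares of (1)/9 = 1/9 each.
Living: Charles, Rose, Nora, Isaac, Lydia, Fiona, Albert, Kenneth, and Harriet — each takes 1/9.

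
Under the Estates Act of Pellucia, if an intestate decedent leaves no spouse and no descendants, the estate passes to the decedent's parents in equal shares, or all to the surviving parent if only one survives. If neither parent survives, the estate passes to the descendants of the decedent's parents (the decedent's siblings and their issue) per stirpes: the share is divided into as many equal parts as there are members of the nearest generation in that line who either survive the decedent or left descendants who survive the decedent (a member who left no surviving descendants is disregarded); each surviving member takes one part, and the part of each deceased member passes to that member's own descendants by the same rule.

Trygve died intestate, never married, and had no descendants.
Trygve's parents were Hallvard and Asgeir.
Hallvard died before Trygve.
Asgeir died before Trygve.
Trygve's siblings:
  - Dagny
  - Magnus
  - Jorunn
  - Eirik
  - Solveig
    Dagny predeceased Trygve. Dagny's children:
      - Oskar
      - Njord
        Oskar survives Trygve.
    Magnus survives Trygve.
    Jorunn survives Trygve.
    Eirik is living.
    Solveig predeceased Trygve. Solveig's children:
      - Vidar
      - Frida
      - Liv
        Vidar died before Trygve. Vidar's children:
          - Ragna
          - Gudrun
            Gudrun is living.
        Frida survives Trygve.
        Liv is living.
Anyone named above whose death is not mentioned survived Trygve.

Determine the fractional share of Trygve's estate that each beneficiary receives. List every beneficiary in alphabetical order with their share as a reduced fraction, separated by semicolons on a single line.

Neither parent survives and there are no descendants, so the estate passes to Trygve's siblings and their issue per stirpes.
The estate is divided into 5 equal shares of 1/5 among Dagny, Magnus, Jorunn, Eirik, Solveig.
Dagny predeceased; the 1/5 allotted to Dagny's branch passes to Dagny's issue by representation.
The 1/5 is divided into 2 equal shares of 1/10 among Oskar, Njord.
Oskar is living and takes 1/10.
Njord is living and takes 1/10.
Magnus is living and takes 1/5.
Jorunn is living and takes 1/5.
Eirik is living and takes 1/5.
Solveig predeceased; the 1/5 allotted to Solveig's branch passes to Solveig's issue by representation.
The 1/5 is divided into 3 equal shares of 1/15 among Vidar, Frida, Liv.
Vidar predeceased; the 1/15 allotted to Vidar's branch passes to Vidar's issue by representation.
The 1/15 is divided into 2 equal shares of 1/30 among Ragna, Gudrun.
Ragna is living and takes 1/30.
Gudrun is living and takes 1/30.
Frida is living and takes 1/15.
Liv is living and takes 1/15.

Eirik 1/5; Frida 1/15; Gudrun 1/30; Jorunn 1/5; Liv 1/15; Magnus 1/5; Njord 1/10; Oskar 1/10; Ragna 1/30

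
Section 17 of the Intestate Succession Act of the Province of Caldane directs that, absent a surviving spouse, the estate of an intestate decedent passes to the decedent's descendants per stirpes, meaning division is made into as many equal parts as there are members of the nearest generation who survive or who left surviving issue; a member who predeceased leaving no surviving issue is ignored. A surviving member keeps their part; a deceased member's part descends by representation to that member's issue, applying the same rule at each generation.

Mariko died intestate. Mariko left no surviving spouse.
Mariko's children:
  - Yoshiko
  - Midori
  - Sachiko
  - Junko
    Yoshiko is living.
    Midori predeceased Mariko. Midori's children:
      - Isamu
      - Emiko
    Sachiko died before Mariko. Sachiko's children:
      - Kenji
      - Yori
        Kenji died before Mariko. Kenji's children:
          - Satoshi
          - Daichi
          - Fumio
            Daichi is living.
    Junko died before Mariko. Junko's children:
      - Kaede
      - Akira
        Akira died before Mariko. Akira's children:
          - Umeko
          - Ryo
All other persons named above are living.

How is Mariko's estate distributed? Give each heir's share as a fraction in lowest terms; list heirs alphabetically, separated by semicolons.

Daichi 1/24; Emiko 1/8; Fumio 1/24; Isamu 1/8; Kaede 1/8; Ryo 1/16; Satoshi 1/24; Umeko 1/16; Yori 1/8; Yoshiko 1/4

There is no surviving spouse, so the entire estate passes to Mariko's descendants per stirpes.
The estate is divided into 4 equal shares of 1/4 among Yoshiko, Midori, Sachiko, Junko.
Yoshiko is living and takes 1/4.
Midori predeceased; the 1/4 allotted to Midori's branch passes to Midori's issue by representation.
The 1/4 is divided into 2 equal shares of 1/8 among Isamu, Emiko.
Isamu is living and takes 1/8.
Emiko is living and takes 1/8.
Sachiko predeceased; the 1/4 allotted to Sachiko's branch passes to Sachiko's issue by representation.
The 1/4 is divided into 2 equal shares of 1/8 among Kenji, Yori.
Kenji predeceased; the 1/8 allotted to Kenji's branch passes to Kenji's issue by representation.
The 1/8 is divided into 3 equal shares of 1/24 among Satoshi, Daichi, Fumio.
Satoshi is living and takes 1/24.
Daichi is living and takes 1/24.
Fumio is living and takes 1/24.
Yori is living and takes 1/8.
Junko predeceased; the 1/4 allotted to Junko's branch passes to Junko's issue by representation.
The 1/4 is divided into 2 equal shares of 1/8 among Kaede, Akira.
Kaede is living and takes 1/8.
Akira predeceased; the 1/8 allotted to Akira's branch passes to Akira's issue by representation.
The 1/8 is divided into 2 equal shares of 1/16 among Umeko, Ryo.
Umeko is living and takes 1/16.
Ryo is living and takes 1/16.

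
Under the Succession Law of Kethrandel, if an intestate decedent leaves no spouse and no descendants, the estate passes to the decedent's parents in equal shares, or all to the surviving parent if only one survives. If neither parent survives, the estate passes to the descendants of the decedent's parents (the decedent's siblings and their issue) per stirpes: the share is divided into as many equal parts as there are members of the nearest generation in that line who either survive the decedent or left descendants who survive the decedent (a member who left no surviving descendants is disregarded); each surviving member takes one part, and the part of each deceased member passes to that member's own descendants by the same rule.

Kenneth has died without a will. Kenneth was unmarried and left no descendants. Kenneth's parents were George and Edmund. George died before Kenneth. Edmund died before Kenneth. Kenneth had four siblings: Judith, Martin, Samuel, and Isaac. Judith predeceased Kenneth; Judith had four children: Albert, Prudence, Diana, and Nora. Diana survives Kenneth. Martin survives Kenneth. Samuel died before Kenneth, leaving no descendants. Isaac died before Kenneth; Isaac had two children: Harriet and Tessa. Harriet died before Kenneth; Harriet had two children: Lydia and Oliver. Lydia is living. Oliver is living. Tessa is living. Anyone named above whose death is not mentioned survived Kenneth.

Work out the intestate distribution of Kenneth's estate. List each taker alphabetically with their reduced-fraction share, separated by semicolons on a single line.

Neither parent survives and there are no descendants, so the estate passes to Kenneth's siblings and their issue per stirpes.
Samuel left no surviving issue, so that branch lapses and is disregarded.
The estate is divided into 3 equal shares of 1/3 among Judith, Martin, Isaac.
Judith predeceased; the 1/3 allotted to Judith's branch passes to Judith's issue by representation.
The 1/3 is divided into 4 equal shares of 1/12 among Albert, Prudence, Diana, Nora.
Albert is living and takes 1/12.
Prudence is living and takes 1/12.
Diana is living and takes 1/12.
Nora is living and takes 1/12.
Martin is living and takes 1/3.
Isaac predeceased; the 1/3 allotted to Isaac's branch passes to Isaac's issue by representation.
The 1/3 is divided into 2 equal shares of 1/6 among Harriet, Tessa.
Harriet predeceased; the 1/6 allotted to Harriet's branch passes to Harriet's issue by representation.
The 1/6 is divided into 2 equal shares of 1/12 among Lydia, Oliver.
Lydia is living and takes 1/12.
Oliver is living and takes 1/12.
Tessa is living and takes 1/6.

Albert 1/12; Diana 1/12; Lydia 1/12; Martin 1/3; Nora 1/12; Oliver 1/12; Prudence 1/12; Tessa 1/6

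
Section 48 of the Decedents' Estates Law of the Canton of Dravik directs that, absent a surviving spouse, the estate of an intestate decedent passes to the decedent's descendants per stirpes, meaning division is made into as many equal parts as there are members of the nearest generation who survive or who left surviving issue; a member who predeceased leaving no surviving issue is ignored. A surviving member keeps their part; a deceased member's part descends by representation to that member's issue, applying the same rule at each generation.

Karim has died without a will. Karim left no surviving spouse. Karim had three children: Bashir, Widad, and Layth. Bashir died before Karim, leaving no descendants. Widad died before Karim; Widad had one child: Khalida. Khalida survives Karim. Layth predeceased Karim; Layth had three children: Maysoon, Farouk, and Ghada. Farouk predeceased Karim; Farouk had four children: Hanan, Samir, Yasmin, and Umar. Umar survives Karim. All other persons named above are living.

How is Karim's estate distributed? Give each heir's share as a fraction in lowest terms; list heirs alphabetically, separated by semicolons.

Ghada 1/6; Hanan 1/24; Khalida 1/2; Maysoon 1/6; Samir 1/24; Umar 1/24; Yasmin 1/24

There is no surviving spouse, so the entire estate passes to Karim's descendants per stirpes.
Bashir left no surviving issue, so that branch lapses and is disregarded.
The estate is divided into 2 equal shares of 1/2 among Widad, Layth.
Widad predeceased; the 1/2 allotted to Widad's branch passes to Widad's issue by representation.
Khalida is the sole taker at this level and receives the full 1/2.
Layth predeceased; the 1/2 allotted to Layth's branch passes to Layth's issue by representation.
The 1/2 is divided into 3 equal shares of 1/6 among Maysoon, Farouk, Ghada.
Maysoon is living and takes 1/6.
Farouk predeceased; the 1/6 allotted to Farouk's branch passes to Farouk's issue by representation.
The 1/6 is divided into 4 equal shares of 1/24 among Hanan, Samir, Yasmin, Umar.
Hanan is living and takes 1/24.
Samir is living and takes 1/24.
Yasmin is living and takes 1/24.
Umar is living and takes 1/24.
Ghada is living and takes 1/6.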